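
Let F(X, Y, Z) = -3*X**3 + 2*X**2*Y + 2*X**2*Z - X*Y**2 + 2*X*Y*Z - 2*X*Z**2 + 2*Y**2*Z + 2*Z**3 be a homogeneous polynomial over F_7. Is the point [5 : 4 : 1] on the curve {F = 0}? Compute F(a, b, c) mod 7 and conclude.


F(5,4,1) ≡ 6 (mod 7); P is NOT on the curve.

Evaluate F(5, 4, 1) term-by-term (mod 7).
  -3*X**3 ↦ -3·125·1·1 = -375
  2*X**2*Y ↦ 2·25·4·1 = 200
  2*X**2*Z ↦ 2·25·1·1 = 50
  -X*Y**2 ↦ -1·5·16·1 = -80
  2*X*Y*Z ↦ 2·5·4·1 = 40
  -2*X*Z**2 ↦ -2·5·1·1 = -10
  2*Y**2*Z ↦ 2·1·16·1 = 32
  2*Z**3 ↦ 2·1·1·1 = 2
Sum: F(5, 4, 1) = (-375) + (200) + (50) + (-80) + (40) + (-10) + (32) + (2) = -141.
Reducing mod 7: -141 ≡ 6 (mod 7).
Since F(a, b, c) ≡ 6 ≠ 0 (mod 7), P does NOT lie on the curve.


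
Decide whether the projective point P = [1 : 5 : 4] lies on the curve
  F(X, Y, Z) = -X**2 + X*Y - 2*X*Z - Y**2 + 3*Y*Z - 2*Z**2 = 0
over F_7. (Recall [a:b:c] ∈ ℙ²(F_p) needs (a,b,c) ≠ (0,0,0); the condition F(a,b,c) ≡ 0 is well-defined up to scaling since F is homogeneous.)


F(1,5,4) ≡ 6 (mod 7); P is NOT on the curve.

Evaluate F(1, 5, 4) term-by-term (mod 7).
  -X**2 ↦ -1·1·1·1 = -1
  X*Y ↦ 1·1·5·1 = 5
  -2*X*Z ↦ -2·1·1·4 = -8
  -Y**2 ↦ -1·1·25·1 = -25
  3*Y*Z ↦ 3·1·5·4 = 60
  -2*Z**2 ↦ -2·1·1·16 = -32
Sum: F(1, 5, 4) = (-1) + (5) + (-8) + (-25) + (60) + (-32) = -1.
Reducing mod 7: -1 ≡ 6 (mod 7).
Since F(a, b, c) ≡ 6 ≠ 0 (mod 7), P does NOT lie on the curve.


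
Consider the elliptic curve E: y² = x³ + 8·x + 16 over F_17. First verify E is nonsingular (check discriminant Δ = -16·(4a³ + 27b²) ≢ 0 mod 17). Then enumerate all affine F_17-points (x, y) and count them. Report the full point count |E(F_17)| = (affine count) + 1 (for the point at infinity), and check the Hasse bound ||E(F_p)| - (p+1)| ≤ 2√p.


Affine points = {(0, 4), (0, 13), (1, 5), (1, 12), (3, 4), (3, 13), (6, 5), (6, 12), (9, 1), (9, 16), (10, 5), (10, 12), (12, 2), (12, 15), (14, 4), (14, 13), (15, 3), (15, 14)}; affine count = 18; |E(F_17)| = 19.

Discriminant check: Δ ∝ 4a³ + 27b² = 4·8³ + 27·16² = 4·512 + 27·256 ≡ 1 (mod 17). Nonzero ⇒ E is nonsingular.
For each x ∈ F_17, compute rhs = x³ + 8·x + 16 mod 17, then count y ∈ F_17 with y² ≡ rhs.
  x = 0: rhs = 16, matching y values: 4, 13 (2 points).
  x = 1: rhs = 8, matching y values: 5, 12 (2 points).
  x = 2: rhs = 6, matching y values: none (0 points).
  x = 3: rhs = 16, matching y values: 4, 13 (2 points).
  x = 4: rhs = 10, matching y values: none (0 points).
  x = 5: rhs = 11, matching y values: none (0 points).
  x = 6: rhs = 8, matching y values: 5, 12 (2 points).
  x = 7: rhs = 7, matching y values: none (0 points).
  x = 8: rhs = 14, matching y values: none (0 points).
  x = 9: rhs = 1, matching y values: 1, 16 (2 points).
  x = 10: rhs = 8, matching y values: 5, 12 (2 points).
  x = 11: rhs = 7, matching y values: none (0 points).
  x = 12: rhs = 4, matching y values: 2, 15 (2 points).
  x = 13: rhs = 5, matching y values: none (0 points).
  x = 14: rhs = 16, matching y values: 4, 13 (2 points).
  x = 15: rhs = 9, matching y values: 3, 14 (2 points).
  x = 16: rhs = 7, matching y values: none (0 points).
Total affine count: 18.
Full point count |E(F_17)| = 18 + 1 = 19.
Hasse bound: |19 − (17+1)| = |1| = 1 ≤ 2√17 ≈ 8.2462 ✓.


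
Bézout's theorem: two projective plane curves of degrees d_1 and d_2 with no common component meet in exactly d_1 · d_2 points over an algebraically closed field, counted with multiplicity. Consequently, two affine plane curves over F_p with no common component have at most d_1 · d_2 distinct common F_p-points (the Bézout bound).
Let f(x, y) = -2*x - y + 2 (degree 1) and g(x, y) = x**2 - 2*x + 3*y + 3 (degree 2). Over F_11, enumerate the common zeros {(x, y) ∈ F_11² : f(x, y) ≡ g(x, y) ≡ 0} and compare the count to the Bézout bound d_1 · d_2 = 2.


Common zeros: ∅; count = 0; Bézout bound = 2.

deg(f) = 1, deg(g) = 2, so Bézout bound = 2.
Scan x ∈ F_11. For each x, list the y ∈ F_11 with f(x, y) ≡ 0 and those with g(x, y) ≡ 0 (mod 11); the common zeros in that column are the intersection.
  x = 0: f ≡ 0 at y ∈ {2}; g ≡ 0 at y ∈ {10}; common: ∅.
  x = 1: f ≡ 0 at y ∈ {0}; g ≡ 0 at y ∈ {3}; common: ∅.
  x = 2: f ≡ 0 at y ∈ {9}; g ≡ 0 at y ∈ {10}; common: ∅.
  x = 3: f ≡ 0 at y ∈ {7}; g ≡ 0 at y ∈ {9}; common: ∅.
  x = 4: f ≡ 0 at y ∈ {5}; g ≡ 0 at y ∈ {0}; common: ∅.
  x = 5: f ≡ 0 at y ∈ {3}; g ≡ 0 at y ∈ {5}; common: ∅.
  x = 6: f ≡ 0 at y ∈ {1}; g ≡ 0 at y ∈ {2}; common: ∅.
  x = 7: f ≡ 0 at y ∈ {10}; g ≡ 0 at y ∈ {2}; common: ∅.
  x = 8: f ≡ 0 at y ∈ {8}; g ≡ 0 at y ∈ {5}; common: ∅.
  x = 9: f ≡ 0 at y ∈ {6}; g ≡ 0 at y ∈ {0}; common: ∅.
  x = 10: f ≡ 0 at y ∈ {4}; g ≡ 0 at y ∈ {9}; common: ∅.
Collecting: common zeros = ∅, so the count is 0.
Comparison with the Bézout bound: 0 ≤ 2 = deg(f)·deg(g), as expected for curves with no common component (the affine F_11-count falls short of the bound because intersections may lie at infinity, over extension fields, or carry multiplicity).


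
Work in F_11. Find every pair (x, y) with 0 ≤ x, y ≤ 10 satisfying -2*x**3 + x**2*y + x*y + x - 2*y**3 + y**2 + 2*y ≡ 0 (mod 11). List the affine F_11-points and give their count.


Affine F_11-points: {(0, 0), (1, 9), (3, 6), (4, 10), (6, 8), (7, 3), (8, 2), (8, 6), (8, 9)}; count = 9.

For each of the 121 pairs (x, y) ∈ F_11², evaluate f(x, y) mod 11. Record the zeros.
  x = 0: [0↦0, 1↦1, 2↦3, 3↦5, 4↦6, 5↦5, 6↦1, 7↦4, 8↦2, 9↦5, 10↦1]  zeros at y ∈ {0}
  x = 1: [0↦10, 1↦2, 2↦6, 3↦10, 4↦2, 5↦3, 6↦1, 7↦6, 8↦6, 9↦0, 10↦9]  zeros at y ∈ {9}
  x = 2: [0↦8, 1↦4, 2↦1, 3↦9, 4↦5, 5↦10, 6↦1, 7↦10, 8↦3, 9↦1, 10↦3]  zeros at y ∈ ∅
  x = 3: [0↦4, 1↦6, 2↦9, 3↦1, 4↦3, 5↦3, 6↦0, 7↦4, 8↦3, 9↦7, 10↦4]  zeros at y ∈ {6}
  x = 4: [0↦8, 1↦7, 2↦7, 3↦7, 4↦6, 5↦3, 6↦8, 7↦9, 8↦5, 9↦6, 10↦0]  zeros at y ∈ {10}
  x = 5: [0↦8, 1↦6, 2↦5, 3↦4, 4↦2, 5↦9, 6↦2, 7↦2, 8↦8, 9↦8, 10↦1]  zeros at y ∈ ∅
  x = 6: [0↦3, 1↦2, 2↦2, 3↦2, 4↦1, 5↦9, 6↦3, 7↦4, 8↦0, 9↦1, 10↦6]  zeros at y ∈ {8}
  x = 7: [0↦3, 1↦5, 2↦8, 3↦0, 4↦2, 5↦2, 6↦10, 7↦3, 8↦2, 9↦6, 10↦3]  zeros at y ∈ {3}
  x = 8: [0↦7, 1↦3, 2↦0, 3↦8, 4↦4, 5↦9, 6↦0, 7↦9, 8↦2, 9↦0, 10↦2]  zeros at y ∈ {2, 6, 9}
  x = 9: [0↦3, 1↦6, 2↦10, 3↦3, 4↦6, 5↦7, 6↦5, 7↦10, 8↦10, 9↦4, 10↦2]  zeros at y ∈ ∅
  x = 10: [0↦1, 1↦2, 2↦4, 3↦6, 4↦7, 5↦6, 6↦2, 7↦5, 8↦3, 9↦6, 10↦2]  zeros at y ∈ ∅
Collecting zeros: affine points = {(0, 0), (1, 9), (3, 6), (4, 10), (6, 8), (7, 3), (8, 2), (8, 6), (8, 9)}.
Total count |C(F_11)_aff| = 9.


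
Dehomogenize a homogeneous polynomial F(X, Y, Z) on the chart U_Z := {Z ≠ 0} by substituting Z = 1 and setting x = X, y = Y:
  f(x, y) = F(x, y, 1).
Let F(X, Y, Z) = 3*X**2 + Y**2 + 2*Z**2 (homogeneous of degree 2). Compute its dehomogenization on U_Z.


f(x, y) = 3*x**2 + y**2 + 2

On U_Z we set Z = 1. Each monomial c·X^i·Y^j·Z^k in F becomes c·x^i·y^j·1^k = c·x^i·y^j.
Substituting Z = 1: F(X, Y, 1) = 3*x**2 + y**2 + 2.
Note: deg(f) ≤ deg(F) = 2; strict inequality happens when F is divisible by Z (lost terms).


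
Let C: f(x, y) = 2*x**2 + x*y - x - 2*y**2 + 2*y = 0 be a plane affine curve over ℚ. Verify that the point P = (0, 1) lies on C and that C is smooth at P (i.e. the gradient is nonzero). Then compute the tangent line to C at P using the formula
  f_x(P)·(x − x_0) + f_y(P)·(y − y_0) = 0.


Tangent line at P: 2 - 2*y = 0.

Step 1: f(0, 1) = 0, so P lies on C.
Step 2: partial derivatives
  f_x(x, y) = 4*x + y - 1, f_y(x, y) = x - 4*y + 2.
  f_x(P) = 0, f_y(P) = -2 (gradient nonzero, so P is smooth).
Step 3: tangent line at P: 0·(x − 0) + -2·(y − 1) = 0.
Expanding: 2 - 2*y = 0.


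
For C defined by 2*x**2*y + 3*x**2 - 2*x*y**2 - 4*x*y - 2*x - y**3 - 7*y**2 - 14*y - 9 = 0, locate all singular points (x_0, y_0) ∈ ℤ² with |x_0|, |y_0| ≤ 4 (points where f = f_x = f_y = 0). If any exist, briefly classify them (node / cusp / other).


Singular points: {(-1, -2)}; classification: node.

Compute partial derivatives:
  f_x = 4*x*y + 6*x - 2*y**2 - 4*y - 2.
  f_y = 2*x**2 - 4*x*y - 4*x - 3*y**2 - 14*y - 14.
Scan x_0 ∈ {−4, ..., 4}. For each x_0, f_y(x_0, y) is a polynomial in y; find its integer roots y ∈ {−4, ..., 4}, then test f_x and f at those candidates.
  x = -4: f_y(-4, y) = -3*y**2 + 2*y + 34; no integer root y with |y| ≤ 4.
  x = -3: f_y(-3, y) = -3*y**2 - 2*y + 16; vanishes at y ∈ {2}. (-3, 2): f_x = -60 ≠ 0.
  x = -2: f_y(-2, y) = -3*y**2 - 6*y + 2; no integer root y with |y| ≤ 4.
  x = -1: f_y(-1, y) = -3*y**2 - 10*y - 8; vanishes at y ∈ {-2}. (-1, -2): f_x = 0, f = 0 — SINGULAR.
  x = 0: f_y(0, y) = -3*y**2 - 14*y - 14; no integer root y with |y| ≤ 4.
  x = 1: f_y(1, y) = -3*y**2 - 18*y - 16; no integer root y with |y| ≤ 4.
  x = 2: f_y(2, y) = -3*y**2 - 22*y - 14; no integer root y with |y| ≤ 4.
  x = 3: f_y(3, y) = -3*y**2 - 26*y - 8; no integer root y with |y| ≤ 4.
  x = 4: f_y(4, y) = -3*y**2 - 30*y + 2; no integer root y with |y| ≤ 4.
Only singular point on the grid: (-1, -2).
Classify: substitute x = -1 + u, y = -2 + v and expand: f = 2*u**2*v - u**2 - 2*u*v**2 - v**3 + v**2.
No constant or linear terms (consistent with a singular point). Quadratic part: -u**2 + v**2. Cubic part: 2*u**2*v - 2*u*v**2 - v**3.
The quadratic part v**2 - u**2 = (v − u)(v + u) splits into two distinct linear factors, so there are two distinct tangent lines y − -2 = ±(x − -1) — this is a node (ordinary double point).
Classification: node.


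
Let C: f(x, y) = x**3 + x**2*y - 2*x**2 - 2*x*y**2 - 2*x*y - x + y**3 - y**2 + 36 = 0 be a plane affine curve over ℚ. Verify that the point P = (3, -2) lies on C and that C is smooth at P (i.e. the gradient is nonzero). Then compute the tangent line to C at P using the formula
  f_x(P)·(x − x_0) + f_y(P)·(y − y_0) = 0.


Tangent line at P: -2*x + 43*y + 92 = 0.

Step 1: f(3, -2) = 0, so P lies on C.
Step 2: partial derivatives
  f_x(x, y) = 3*x**2 + 2*x*y - 4*x - 2*y**2 - 2*y - 1, f_y(x, y) = x**2 - 4*x*y - 2*x + 3*y**2 - 2*y.
  f_x(P) = -2, f_y(P) = 43 (gradient nonzero, so P is smooth).
Step 3: tangent line at P: -2·(x − 3) + 43·(y − -2) = 0.
Expanding: -2*x + 43*y + 92 = 0.


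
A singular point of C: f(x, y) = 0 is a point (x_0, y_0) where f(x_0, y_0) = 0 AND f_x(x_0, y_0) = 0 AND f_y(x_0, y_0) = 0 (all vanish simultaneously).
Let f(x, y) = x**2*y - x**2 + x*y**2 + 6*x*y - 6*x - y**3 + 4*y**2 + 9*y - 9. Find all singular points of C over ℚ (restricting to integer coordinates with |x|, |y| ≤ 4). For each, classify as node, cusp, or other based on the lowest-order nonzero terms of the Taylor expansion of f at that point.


Singular points: {(-3, 0)}; classification: node.

Compute partial derivatives:
  f_x = 2*x*y - 2*x + y**2 + 6*y - 6.
  f_y = x**2 + 2*x*y + 6*x - 3*y**2 + 8*y + 9.
Scan x_0 ∈ {−4, ..., 4}. For each x_0, f_y(x_0, y) is a polynomial in y; find its integer roots y ∈ {−4, ..., 4}, then test f_x and f at those candidates.
  x = -4: f_y(-4, y) = 1 - 3*y**2; no integer root y with |y| ≤ 4.
  x = -3: f_y(-3, y) = -3*y**2 + 2*y; vanishes at y ∈ {0}. (-3, 0): f_x = 0, f = 0 — SINGULAR.
  x = -2: f_y(-2, y) = -3*y**2 + 4*y + 1; no integer root y with |y| ≤ 4.
  x = -1: f_y(-1, y) = -3*y**2 + 6*y + 4; no integer root y with |y| ≤ 4.
  x = 0: f_y(0, y) = -3*y**2 + 8*y + 9; no integer root y with |y| ≤ 4.
  x = 1: f_y(1, y) = -3*y**2 + 10*y + 16; no integer root y with |y| ≤ 4.
  x = 2: f_y(2, y) = -3*y**2 + 12*y + 25; no integer root y with |y| ≤ 4.
  x = 3: f_y(3, y) = -3*y**2 + 14*y + 36; no integer root y with |y| ≤ 4.
  x = 4: f_y(4, y) = -3*y**2 + 16*y + 49; no integer root y with |y| ≤ 4.
Only singular point on the grid: (-3, 0).
Classify: substitute x = -3 + u, y = 0 + v and expand: f = u**2*v - u**2 + u*v**2 - v**3 + v**2.
No constant or linear terms (consistent with a singular point). Quadratic part: -u**2 + v**2. Cubic part: u**2*v + u*v**2 - v**3.
The quadratic part v**2 - u**2 = (v − u)(v + u) splits into two distinct linear factors, so there are two distinct tangent lines y − 0 = ±(x − -3) — this is a node (ordinary double point).
Classification: node.


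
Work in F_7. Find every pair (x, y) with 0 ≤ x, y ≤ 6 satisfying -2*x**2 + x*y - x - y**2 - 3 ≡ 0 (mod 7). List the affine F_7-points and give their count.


Affine F_7-points: {(0, 2), (0, 5), (2, 4), (2, 5), (3, 4), (3, 6), (4, 2)}; count = 7.

For each of the 49 pairs (x, y) ∈ F_7², evaluate f(x, y) mod 7. Record the zeros.
  x = 0: [0↦4, 1↦3, 2↦0, 3↦2, 4↦2, 5↦0, 6↦3]  zeros at y ∈ {2, 5}
  x = 1: [0↦1, 1↦1, 2↦6, 3↦2, 4↦3, 5↦2, 6↦6]  zeros at y ∈ ∅
  x = 2: [0↦1, 1↦2, 2↦1, 3↦5, 4↦0, 5↦0, 6↦5]  zeros at y ∈ {4, 5}
  x = 3: [0↦4, 1↦6, 2↦6, 3↦4, 4↦0, 5↦1, 6↦0]  zeros at y ∈ {4, 6}
  x = 4: [0↦3, 1↦6, 2↦0, 3↦6, 4↦3, 5↦5, 6↦5]  zeros at y ∈ {2}
  x = 5: [0↦5, 1↦2, 2↦4, 3↦4, 4↦2, 5↦5, 6↦6]  zeros at y ∈ ∅
  x = 6: [0↦3, 1↦1, 2↦4, 3↦5, 4↦4, 5↦1, 6↦3]  zeros at y ∈ ∅
Collecting zeros: affine points = {(0, 2), (0, 5), (2, 4), (2, 5), (3, 4), (3, 6), (4, 2)}.
Total count |C(F_7)_aff| = 7.


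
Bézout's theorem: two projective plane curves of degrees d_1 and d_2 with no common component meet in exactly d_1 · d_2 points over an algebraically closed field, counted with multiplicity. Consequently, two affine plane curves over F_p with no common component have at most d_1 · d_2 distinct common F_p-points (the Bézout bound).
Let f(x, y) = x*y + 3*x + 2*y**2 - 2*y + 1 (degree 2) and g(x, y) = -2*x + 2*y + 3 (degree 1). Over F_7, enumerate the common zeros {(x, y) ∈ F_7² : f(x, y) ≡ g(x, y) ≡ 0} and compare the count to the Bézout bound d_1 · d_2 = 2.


Common zeros: ∅; count = 0; Bézout bound = 2.

deg(f) = 2, deg(g) = 1, so Bézout bound = 2.
Scan x ∈ F_7. For each x, list the y ∈ F_7 with f(x, y) ≡ 0 and those with g(x, y) ≡ 0 (mod 7); the common zeros in that column are the intersection.
  x = 0: f ≡ 0 at y ∈ ∅; g ≡ 0 at y ∈ {2}; common: ∅.
  x = 1: f ≡ 0 at y ∈ {5, 6}; g ≡ 0 at y ∈ {3}; common: ∅.
  x = 2: f ≡ 0 at y ∈ {0}; g ≡ 0 at y ∈ {4}; common: ∅.
  x = 3: f ≡ 0 at y ∈ ∅; g ≡ 0 at y ∈ {5}; common: ∅.
  x = 4: f ≡ 0 at y ∈ ∅; g ≡ 0 at y ∈ {6}; common: ∅.
  x = 5: f ≡ 0 at y ∈ {1}; g ≡ 0 at y ∈ {0}; common: ∅.
  x = 6: f ≡ 0 at y ∈ {2, 3}; g ≡ 0 at y ∈ {1}; common: ∅.
Collecting: common zeros = ∅, so the count is 0.
Comparison with the Bézout bound: 0 ≤ 2 = deg(f)·deg(g), as expected for curves with no common component (the affine F_7-count falls short of the bound because intersections may lie at infinity, over extension fields, or carry multiplicity).


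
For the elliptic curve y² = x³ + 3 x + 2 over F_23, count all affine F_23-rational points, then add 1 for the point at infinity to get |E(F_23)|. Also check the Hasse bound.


Affine points = {(0, 5), (0, 18), (1, 11), (1, 12), (2, 4), (2, 19), (4, 3), (4, 20), (5, 2), (5, 21), (6, 11), (6, 12), (8, 3), (8, 20), (11, 3), (11, 20), (12, 8), (12, 15), (15, 8), (15, 15), (16, 11), (16, 12), (18, 0), (19, 8), (19, 15), (20, 9), (20, 14)}; affine count = 27; |E(F_23)| = 28.

Discriminant check: Δ ∝ 4a³ + 27b² = 4·3³ + 27·2² = 4·27 + 27·4 ≡ 9 (mod 23). Nonzero ⇒ E is nonsingular.
For each x ∈ F_23, compute rhs = x³ + 3·x + 2 mod 23, then count y ∈ F_23 with y² ≡ rhs.
  x = 0: rhs = 2, matching y values: 5, 18 (2 points).
  x = 1: rhs = 6, matching y values: 11, 12 (2 points).
  x = 2: rhs = 16, matching y values: 4, 19 (2 points).
  x = 3: rhs = 15, matching y values: none (0 points).
  x = 4: rhs = 9, matching y values: 3, 20 (2 points).
  x = 5: rhs = 4, matching y values: 2, 21 (2 points).
  x = 6: rhs = 6, matching y values: 11, 12 (2 points).
  x = 7: rhs = 21, matching y values: none (0 points).
  x = 8: rhs = 9, matching y values: 3, 20 (2 points).
  x = 9: rhs = 22, matching y values: none (0 points).
  x = 10: rhs = 20, matching y values: none (0 points).
  x = 11: rhs = 9, matching y values: 3, 20 (2 points).
  x = 12: rhs = 18, matching y values: 8, 15 (2 points).
  x = 13: rhs = 7, matching y values: none (0 points).
  x = 14: rhs = 5, matching y values: none (0 points).
  x = 15: rhs = 18, matching y values: 8, 15 (2 points).
  x = 16: rhs = 6, matching y values: 11, 12 (2 points).
  x = 17: rhs = 21, matching y values: none (0 points).
  x = 18: rhs = 0, matching y values: 0 (1 points).
  x = 19: rhs = 18, matching y values: 8, 15 (2 points).
  x = 20: rhs = 12, matching y values: 9, 14 (2 points).
  x = 21: rhs = 11, matching y values: none (0 points).
  x = 22: rhs = 21, matching y values: none (0 points).
Total affine count: 27.
Full point count |E(F_23)| = 27 + 1 = 28.
Hasse bound: |28 − (23+1)| = |4| = 4 ≤ 2√23 ≈ 9.5917 ✓.


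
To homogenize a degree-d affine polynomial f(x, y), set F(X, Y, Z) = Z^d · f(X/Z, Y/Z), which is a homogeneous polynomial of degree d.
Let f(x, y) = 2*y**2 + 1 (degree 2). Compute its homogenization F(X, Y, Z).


F(X, Y, Z) = 2*Y**2 + Z**2

deg(f) = 2.
Substitute x = X/Z, y = Y/Z into f, then multiply by Z^2.
  monomial 2·x^0·y^2 ↦ 2·X^0·Y^2·Z^0.
  monomial 1·x^0·y^0 ↦ 1·X^0·Y^0·Z^2.
Collecting: F(X, Y, Z) = 2*Y**2 + Z**2.


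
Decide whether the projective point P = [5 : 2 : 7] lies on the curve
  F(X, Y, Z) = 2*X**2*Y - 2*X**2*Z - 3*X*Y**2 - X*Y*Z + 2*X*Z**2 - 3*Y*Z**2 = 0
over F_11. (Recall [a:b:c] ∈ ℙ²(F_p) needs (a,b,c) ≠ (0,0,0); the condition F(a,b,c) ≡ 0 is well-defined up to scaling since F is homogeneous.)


F(5,2,7) ≡ 3 (mod 11); P is NOT on the curve.

Evaluate F(5, 2, 7) term-by-term (mod 11).
  2*X**2*Y ↦ 2·25·2·1 = 100
  -2*X**2*Z ↦ -2·25·1·7 = -350
  -3*X*Y**2 ↦ -3·5·4·1 = -60
  -X*Y*Z ↦ -1·5·2·7 = -70
  2*X*Z**2 ↦ 2·5·1·49 = 490
  -3*Y*Z**2 ↦ -3·1·2·49 = -294
Sum: F(5, 2, 7) = (100) + (-350) + (-60) + (-70) + (490) + (-294) = -184.
Reducing mod 11: -184 ≡ 3 (mod 11).
Since F(a, b, c) ≡ 3 ≠ 0 (mod 11), P does NOT lie on the curve.


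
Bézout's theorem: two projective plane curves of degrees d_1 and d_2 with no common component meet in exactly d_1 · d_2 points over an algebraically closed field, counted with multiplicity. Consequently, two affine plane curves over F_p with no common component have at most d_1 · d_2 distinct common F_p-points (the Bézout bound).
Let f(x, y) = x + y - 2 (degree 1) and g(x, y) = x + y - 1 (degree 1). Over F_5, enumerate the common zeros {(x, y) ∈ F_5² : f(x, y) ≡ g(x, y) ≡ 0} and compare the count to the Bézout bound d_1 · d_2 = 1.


Common zeros: ∅; count = 0; Bézout bound = 1.

deg(f) = 1, deg(g) = 1, so Bézout bound = 1.
Scan x ∈ F_5. For each x, list the y ∈ F_5 with f(x, y) ≡ 0 and those with g(x, y) ≡ 0 (mod 5); the common zeros in that column are the intersection.
  x = 0: f ≡ 0 at y ∈ {2}; g ≡ 0 at y ∈ {1}; common: ∅.
  x = 1: f ≡ 0 at y ∈ {1}; g ≡ 0 at y ∈ {0}; common: ∅.
  x = 2: f ≡ 0 at y ∈ {0}; g ≡ 0 at y ∈ {4}; common: ∅.
  x = 3: f ≡ 0 at y ∈ {4}; g ≡ 0 at y ∈ {3}; common: ∅.
  x = 4: f ≡ 0 at y ∈ {3}; g ≡ 0 at y ∈ {2}; common: ∅.
Collecting: common zeros = ∅, so the count is 0.
Comparison with the Bézout bound: 0 ≤ 1 = deg(f)·deg(g), as expected for curves with no common component (the affine F_5-count falls short of the bound because intersections may lie at infinity, over extension fields, or carry multiplicity).


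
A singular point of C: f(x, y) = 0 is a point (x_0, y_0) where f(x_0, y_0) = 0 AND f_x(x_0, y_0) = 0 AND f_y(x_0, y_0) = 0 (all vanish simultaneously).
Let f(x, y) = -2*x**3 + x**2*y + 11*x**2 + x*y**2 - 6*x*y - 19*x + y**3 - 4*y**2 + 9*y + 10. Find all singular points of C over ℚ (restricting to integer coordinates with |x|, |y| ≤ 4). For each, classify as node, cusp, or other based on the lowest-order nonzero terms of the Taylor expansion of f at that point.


Singular points: {(2, 1)}; classification: cusp.

Compute partial derivatives:
  f_x = -6*x**2 + 2*x*y + 22*x + y**2 - 6*y - 19.
  f_y = x**2 + 2*x*y - 6*x + 3*y**2 - 8*y + 9.
Scan x_0 ∈ {−4, ..., 4}. For each x_0, f_y(x_0, y) is a polynomial in y; find its integer roots y ∈ {−4, ..., 4}, then test f_x and f at those candidates.
  x = -4: f_y(-4, y) = 3*y**2 - 16*y + 49; no integer root y with |y| ≤ 4.
  x = -3: f_y(-3, y) = 3*y**2 - 14*y + 36; no integer root y with |y| ≤ 4.
  x = -2: f_y(-2, y) = 3*y**2 - 12*y + 25; no integer root y with |y| ≤ 4.
  x = -1: f_y(-1, y) = 3*y**2 - 10*y + 16; no integer root y with |y| ≤ 4.
  x = 0: f_y(0, y) = 3*y**2 - 8*y + 9; no integer root y with |y| ≤ 4.
  x = 1: f_y(1, y) = 3*y**2 - 6*y + 4; no integer root y with |y| ≤ 4.
  x = 2: f_y(2, y) = 3*y**2 - 4*y + 1; vanishes at y ∈ {1}. (2, 1): f_x = 0, f = 0 — SINGULAR.
  x = 3: f_y(3, y) = 3*y**2 - 2*y; vanishes at y ∈ {0}. (3, 0): f_x = -7 ≠ 0.
  x = 4: f_y(4, y) = 3*y**2 + 1; no integer root y with |y| ≤ 4.
Only singular point on the grid: (2, 1).
Classify: substitute x = 2 + u, y = 1 + v and expand: f = -2*u**3 + u**2*v + u*v**2 + v**3 + v**2.
No constant or linear terms (consistent with a singular point). Quadratic part: v**2. Cubic part: -2*u**3 + u**2*v + u*v**2 + v**3.
The quadratic part v**2 is a perfect square, so there is a single (double) tangent line v = 0, i.e. y = 1. Restricting the cubic part to that line (v = 0) leaves -2*u**3 ≠ 0, so f is not divisible by v and the branch is v² ≈ 2*u**3 to lowest order — this is a cusp.
Classification: cusp.


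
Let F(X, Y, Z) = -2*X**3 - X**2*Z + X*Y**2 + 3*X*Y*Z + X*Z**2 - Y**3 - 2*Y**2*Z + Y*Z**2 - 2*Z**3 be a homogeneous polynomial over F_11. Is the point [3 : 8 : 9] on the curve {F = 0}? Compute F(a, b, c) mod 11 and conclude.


F(3,8,9) ≡ 3 (mod 11); P is NOT on the curve.

Evaluate F(3, 8, 9) term-by-term (mod 11).
  -2*X**3 ↦ -2·27·1·1 = -54
  -X**2*Z ↦ -1·9·1·9 = -81
  X*Y**2 ↦ 1·3·64·1 = 192
  3*X*Y*Z ↦ 3·3·8·9 = 648
  X*Z**2 ↦ 1·3·1·81 = 243
  -Y**3 ↦ -1·1·512·1 = -512
  -2*Y**2*Z ↦ -2·1·64·9 = -1152
  Y*Z**2 ↦ 1·1·8·81 = 648
  -2*Z**3 ↦ -2·1·1·729 = -1458
Sum: F(3, 8, 9) = (-54) + (-81) + (192) + (648) + (243) + (-512) + (-1152) + (648) + (-1458) = -1526.
Reducing mod 11: -1526 ≡ 3 (mod 11).
Since F(a, b, c) ≡ 3 ≠ 0 (mod 11), P does NOT lie on the curve.


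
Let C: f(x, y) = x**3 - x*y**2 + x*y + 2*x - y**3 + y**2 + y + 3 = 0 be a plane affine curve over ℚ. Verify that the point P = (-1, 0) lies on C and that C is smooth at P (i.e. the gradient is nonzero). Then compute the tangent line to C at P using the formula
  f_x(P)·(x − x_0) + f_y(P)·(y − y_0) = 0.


Tangent line at P: 5*x + 5 = 0.

Step 1: f(-1, 0) = 0, so P lies on C.
Step 2: partial derivatives
  f_x(x, y) = 3*x**2 - y**2 + y + 2, f_y(x, y) = -2*x*y + x - 3*y**2 + 2*y + 1.
  f_x(P) = 5, f_y(P) = 0 (gradient nonzero, so P is smooth).
Step 3: tangent line at P: 5·(x − -1) + 0·(y − 0) = 0.
Expanding: 5*x + 5 = 0.


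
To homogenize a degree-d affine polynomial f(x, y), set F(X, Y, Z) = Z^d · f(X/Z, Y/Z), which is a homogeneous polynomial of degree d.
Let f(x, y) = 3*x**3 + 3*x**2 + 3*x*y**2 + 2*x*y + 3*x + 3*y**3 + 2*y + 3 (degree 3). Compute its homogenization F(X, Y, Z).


F(X, Y, Z) = 3*X**3 + 3*X**2*Z + 3*X*Y**2 + 2*X*Y*Z + 3*X*Z**2 + 3*Y**3 + 2*Y*Z**2 + 3*Z**3

deg(f) = 3.
Substitute x = X/Z, y = Y/Z into f, then multiply by Z^3.
  monomial 3·x^3·y^0 ↦ 3·X^3·Y^0·Z^0.
  monomial 3·x^2·y^0 ↦ 3·X^2·Y^0·Z^1.
  monomial 3·x^1·y^2 ↦ 3·X^1·Y^2·Z^0.
  monomial 2·x^1·y^1 ↦ 2·X^1·Y^1·Z^1.
  monomial 3·x^1·y^0 ↦ 3·X^1·Y^0·Z^2.
  monomial 3·x^0·y^3 ↦ 3·X^0·Y^3·Z^0.
  monomial 2·x^0·y^1 ↦ 2·X^0·Y^1·Z^2.
  monomial 3·x^0·y^0 ↦ 3·X^0·Y^0·Z^3.
Collecting: F(X, Y, Z) = 3*X**3 + 3*X**2*Z + 3*X*Y**2 + 2*X*Y*Z + 3*X*Z**2 + 3*Y**3 + 2*Y*Z**2 + 3*Z**3.


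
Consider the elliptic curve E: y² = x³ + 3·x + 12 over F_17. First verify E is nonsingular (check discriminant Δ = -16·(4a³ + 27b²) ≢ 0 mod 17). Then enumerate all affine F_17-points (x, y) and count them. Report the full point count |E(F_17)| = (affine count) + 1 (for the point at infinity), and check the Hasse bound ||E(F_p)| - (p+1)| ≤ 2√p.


Affine points = {(1, 4), (1, 13), (2, 3), (2, 14), (5, 4), (5, 13), (6, 5), (6, 12), (7, 6), (7, 11), (8, 2), (8, 15), (11, 4), (11, 13), (12, 5), (12, 12), (13, 2), (13, 15), (15, 7), (15, 10), (16, 5), (16, 12)}; affine count = 22; |E(F_17)| = 23.

Discriminant check: Δ ∝ 4a³ + 27b² = 4·3³ + 27·12² = 4·27 + 27·144 ≡ 1 (mod 17). Nonzero ⇒ E is nonsingular.
For each x ∈ F_17, compute rhs = x³ + 3·x + 12 mod 17, then count y ∈ F_17 with y² ≡ rhs.
  x = 0: rhs = 12, matching y values: none (0 points).
  x = 1: rhs = 16, matching y values: 4, 13 (2 points).
  x = 2: rhs = 9, matching y values: 3, 14 (2 points).
  x = 3: rhs = 14, matching y values: none (0 points).
  x = 4: rhs = 3, matching y values: none (0 points).
  x = 5: rhs = 16, matching y values: 4, 13 (2 points).
  x = 6: rhs = 8, matching y values: 5, 12 (2 points).
  x = 7: rhs = 2, matching y values: 6, 11 (2 points).
  x = 8: rhs = 4, matching y values: 2, 15 (2 points).
  x = 9: rhs = 3, matching y values: none (0 points).
  x = 10: rhs = 5, matching y values: none (0 points).
  x = 11: rhs = 16, matching y values: 4, 13 (2 points).
  x = 12: rhs = 8, matching y values: 5, 12 (2 points).
  x = 13: rhs = 4, matching y values: 2, 15 (2 points).
  x = 14: rhs = 10, matching y values: none (0 points).
  x = 15: rhs = 15, matching y values: 7, 10 (2 points).
  x = 16: rhs = 8, matching y values: 5, 12 (2 points).
Total affine count: 22.
Full point count |E(F_17)| = 22 + 1 = 23.
Hasse bound: |23 − (17+1)| = |5| = 5 ≤ 2√17 ≈ 8.2462 ✓.


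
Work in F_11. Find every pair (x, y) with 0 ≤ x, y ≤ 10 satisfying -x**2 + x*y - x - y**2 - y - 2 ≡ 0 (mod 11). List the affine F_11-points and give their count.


Affine F_11-points: {(0, 4), (0, 6), (3, 4), (3, 9), (4, 0), (4, 3), (5, 6), (5, 9), (6, 0), (6, 5), (9, 3), (9, 5)}; count = 12.

For each of the 121 pairs (x, y) ∈ F_11², evaluate f(x, y) mod 11. Record the zeros.
  x = 0: [0↦9, 1↦7, 2↦3, 3↦8, 4↦0, 5↦1, 6↦0, 7↦8, 8↦3, 9↦7, 10↦9]  zeros at y ∈ {4, 6}
  x = 1: [0↦7, 1↦6, 2↦3, 3↦9, 4↦2, 5↦4, 6↦4, 7↦2, 8↦9, 9↦3, 10↦6]  zeros at y ∈ ∅
  x = 2: [0↦3, 1↦3, 2↦1, 3↦8, 4↦2, 5↦5, 6↦6, 7↦5, 8↦2, 9↦8, 10↦1]  zeros at y ∈ ∅
  x = 3: [0↦8, 1↦9, 2↦8, 3↦5, 4↦0, 5↦4, 6↦6, 7↦6, 8↦4, 9↦0, 10↦5]  zeros at y ∈ {4, 9}
  x = 4: [0↦0, 1↦2, 2↦2, 3↦0, 4↦7, 5↦1, 6↦4, 7↦5, 8↦4, 9↦1, 10↦7]  zeros at y ∈ {0, 3}
  x = 5: [0↦1, 1↦4, 2↦5, 3↦4, 4↦1, 5↦7, 6↦0, 7↦2, 8↦2, 9↦0, 10↦7]  zeros at y ∈ {6, 9}
  x = 6: [0↦0, 1↦4, 2↦6, 3↦6, 4↦4, 5↦0, 6↦5, 7↦8, 8↦9, 9↦8, 10↦5]  zeros at y ∈ {0, 5}
  x = 7: [0↦8, 1↦2, 2↦5, 3↦6, 4↦5, 5↦2, 6↦8, 7↦1, 8↦3, 9↦3, 10↦1]  zeros at y ∈ ∅
  x = 8: [0↦3, 1↦9, 2↦2, 3↦4, 4↦4, 5↦2, 6↦9, 7↦3, 8↦6, 9↦7, 10↦6]  zeros at y ∈ ∅
  x = 9: [0↦7, 1↦3, 2↦8, 3↦0, 4↦1, 5↦0, 6↦8, 7↦3, 8↦7, 9↦9, 10↦9]  zeros at y ∈ {3, 5}
  x = 10: [0↦9, 1↦6, 2↦1, 3↦5, 4↦7, 5↦7, 6↦5, 7↦1, 8↦6, 9↦9, 10↦10]  zeros at y ∈ ∅
Collecting zeros: affine points = {(0, 4), (0, 6), (3, 4), (3, 9), (4, 0), (4, 3), (5, 6), (5, 9), (6, 0), (6, 5), (9, 3), (9, 5)}.
Total count |C(F_11)_aff| = 12.


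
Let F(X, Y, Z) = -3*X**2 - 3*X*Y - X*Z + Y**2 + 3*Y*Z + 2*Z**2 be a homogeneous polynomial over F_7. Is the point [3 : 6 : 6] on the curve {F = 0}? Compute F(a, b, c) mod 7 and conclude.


F(3,6,6) ≡ 5 (mod 7); P is NOT on the curve.

Evaluate F(3, 6, 6) term-by-term (mod 7).
  -3*X**2 ↦ -3·9·1·1 = -27
  -3*X*Y ↦ -3·3·6·1 = -54
  -X*Z ↦ -1·3·1·6 = -18
  Y**2 ↦ 1·1·36·1 = 36
  3*Y*Z ↦ 3·1·6·6 = 108
  2*Z**2 ↦ 2·1·1·36 = 72
Sum: F(3, 6, 6) = (-27) + (-54) + (-18) + (36) + (108) + (72) = 117.
Reducing mod 7: 117 ≡ 5 (mod 7).
Since F(a, b, c) ≡ 5 ≠ 0 (mod 7), P does NOT lie on the curve.


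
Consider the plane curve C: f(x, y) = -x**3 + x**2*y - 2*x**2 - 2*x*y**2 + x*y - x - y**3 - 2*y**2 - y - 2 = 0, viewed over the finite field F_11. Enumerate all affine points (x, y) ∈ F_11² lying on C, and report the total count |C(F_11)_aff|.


Affine F_11-points: {(0, 9), (1, 3), (2, 1), (3, 4), (5, 5), (6, 6), (7, 4), (7, 9), (9, 0), (10, 5), (10, 7), (10, 10)}; count = 12.

For each of the 121 pairs (x, y) ∈ F_11², evaluate f(x, y) mod 11. Record the zeros.
  x = 0: [0↦9, 1↦5, 2↦2, 3↦5, 4↦8, 5↦5, 6↦1, 7↦1, 8↦10, 9↦0, 10↦9]  zeros at y ∈ {9}
  x = 1: [0↦5, 1↦1, 2↦5, 3↦0, 4↦2, 5↦5, 6↦3, 7↦1, 8↦4, 9↦6, 10↦1]  zeros at y ∈ {3}
  x = 2: [0↦2, 1↦0, 2↦2, 3↦2, 4↦5, 5↦5, 6↦7, 7↦5, 8↦4, 9↦9, 10↦3]  zeros at y ∈ {1}
  x = 3: [0↦5, 1↦7, 2↦9, 3↦5, 4↦0, 5↦10, 6↦7, 7↦7, 8↦4, 9↦3, 10↦9]  zeros at y ∈ {4}
  x = 4: [0↦8, 1↦5, 2↦9, 3↦3, 4↦3, 5↦3, 6↦8, 7↦1, 8↦9, 9↦4, 10↦2]  zeros at y ∈ ∅
  x = 5: [0↦5, 1↦10, 2↦7, 3↦1, 4↦8, 5↦0, 6↦4, 7↦3, 8↦2, 9↦6, 10↦9]  zeros at y ∈ {5}
  x = 6: [0↦1, 1↦5, 2↦8, 3↦4, 4↦9, 5↦6, 6↦0, 7↦7, 8↦10, 9↦3, 10↦2]  zeros at y ∈ {6}
  x = 7: [0↦1, 1↦6, 2↦6, 3↦6, 4↦0, 5↦4, 6↦1, 7↦7, 8↦5, 9↦0, 10↦8]  zeros at y ∈ {4, 9}
  x = 8: [0↦10, 1↦7, 2↦6, 3↦1, 4↦8, 5↦10, 6↦1, 7↦8, 8↦3, 9↦2, 10↦10]  zeros at y ∈ ∅
  x = 9: [0↦0, 1↦2, 2↦2, 3↦5, 4↦5, 5↦7, 6↦5, 7↦4, 8↦9, 9↦3, 10↦2]  zeros at y ∈ {0}
  x = 10: [0↦9, 1↦7, 2↦10, 3↦1, 4↦7, 5↦0, 6↦7, 7↦0, 8↦6, 9↦8, 10↦0]  zeros at y ∈ {5, 7, 10}
Collecting zeros: affine points = {(0, 9), (1, 3), (2, 1), (3, 4), (5, 5), (6, 6), (7, 4), (7, 9), (9, 0), (10, 5), (10, 7), (10, 10)}.
Total count |C(F_11)_aff| = 12.


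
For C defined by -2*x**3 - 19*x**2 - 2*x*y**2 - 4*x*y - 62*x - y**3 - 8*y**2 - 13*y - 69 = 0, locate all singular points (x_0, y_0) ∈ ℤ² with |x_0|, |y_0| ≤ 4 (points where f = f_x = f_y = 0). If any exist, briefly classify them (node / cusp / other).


Singular points: {(-3, -1)}; classification: node.

Compute partial derivatives:
  f_x = -6*x**2 - 38*x - 2*y**2 - 4*y - 62.
  f_y = -4*x*y - 4*x - 3*y**2 - 16*y - 13.
Scan x_0 ∈ {−4, ..., 4}. For each x_0, f_y(x_0, y) is a polynomial in y; find its integer roots y ∈ {−4, ..., 4}, then test f_x and f at those candidates.
  x = -4: f_y(-4, y) = 3 - 3*y**2; vanishes at y ∈ {-1, 1}. (-4, -1): f_x = -4 ≠ 0; (-4, 1): f_x = -12 ≠ 0.
  x = -3: f_y(-3, y) = -3*y**2 - 4*y - 1; vanishes at y ∈ {-1}. (-3, -1): f_x = 0, f = 0 — SINGULAR.
  x = -2: f_y(-2, y) = -3*y**2 - 8*y - 5; vanishes at y ∈ {-1}. (-2, -1): f_x = -8 ≠ 0.
  x = -1: f_y(-1, y) = -3*y**2 - 12*y - 9; vanishes at y ∈ {-3, -1}. (-1, -3): f_x = -36 ≠ 0; (-1, -1): f_x = -28 ≠ 0.
  x = 0: f_y(0, y) = -3*y**2 - 16*y - 13; vanishes at y ∈ {-1}. (0, -1): f_x = -60 ≠ 0.
  x = 1: f_y(1, y) = -3*y**2 - 20*y - 17; vanishes at y ∈ {-1}. (1, -1): f_x = -104 ≠ 0.
  x = 2: f_y(2, y) = -3*y**2 - 24*y - 21; vanishes at y ∈ {-1}. (2, -1): f_x = -160 ≠ 0.
  x = 3: f_y(3, y) = -3*y**2 - 28*y - 25; vanishes at y ∈ {-1}. (3, -1): f_x = -228 ≠ 0.
  x = 4: f_y(4, y) = -3*y**2 - 32*y - 29; vanishes at y ∈ {-1}. (4, -1): f_x = -308 ≠ 0.
Only singular point on the grid: (-3, -1).
Classify: substitute x = -3 + u, y = -1 + v and expand: f = -2*u**3 - u**2 - 2*u*v**2 - v**3 + v**2.
No constant or linear terms (consistent with a singular point). Quadratic part: -u**2 + v**2. Cubic part: -2*u**3 - 2*u*v**2 - v**3.
The quadratic part v**2 - u**2 = (v − u)(v + u) splits into two distinct linear factors, so there are two distinct tangent lines y − -1 = ±(x − -3) — this is a node (ordinary double point).
Classification: node.


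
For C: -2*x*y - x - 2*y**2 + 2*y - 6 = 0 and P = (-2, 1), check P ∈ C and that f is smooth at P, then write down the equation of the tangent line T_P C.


Tangent line at P: -3*x + 2*y - 8 = 0.

Step 1: f(-2, 1) = 0, so P lies on C.
Step 2: partial derivatives
  f_x(x, y) = -2*y - 1, f_y(x, y) = -2*x - 4*y + 2.
  f_x(P) = -3, f_y(P) = 2 (gradient nonzero, so P is smooth).
Step 3: tangent line at P: -3·(x − -2) + 2·(y − 1) = 0.
Expanding: -3*x + 2*y - 8 = 0.


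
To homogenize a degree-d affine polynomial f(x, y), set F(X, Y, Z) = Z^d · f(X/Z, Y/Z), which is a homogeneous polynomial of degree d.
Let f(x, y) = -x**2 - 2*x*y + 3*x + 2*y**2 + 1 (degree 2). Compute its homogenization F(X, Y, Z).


F(X, Y, Z) = -X**2 - 2*X*Y + 3*X*Z + 2*Y**2 + Z**2

deg(f) = 2.
Substitute x = X/Z, y = Y/Z into f, then multiply by Z^2.
  monomial -1·x^2·y^0 ↦ -1·X^2·Y^0·Z^0.
  monomial -2·x^1·y^1 ↦ -2·X^1·Y^1·Z^0.
  monomial 3·x^1·y^0 ↦ 3·X^1·Y^0·Z^1.
  monomial 2·x^0·y^2 ↦ 2·X^0·Y^2·Z^0.
  monomial 1·x^0·y^0 ↦ 1·X^0·Y^0·Z^2.
Collecting: F(X, Y, Z) = -X**2 - 2*X*Y + 3*X*Z + 2*Y**2 + Z**2.


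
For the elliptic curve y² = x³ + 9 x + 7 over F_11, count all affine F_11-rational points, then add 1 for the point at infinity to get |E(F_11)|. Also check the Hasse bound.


Affine points = {(2, 0), (5, 1), (5, 10), (9, 5), (9, 6)}; affine count = 5; |E(F_11)| = 6.

Discriminant check: Δ ∝ 4a³ + 27b² = 4·9³ + 27·7² = 4·729 + 27·49 ≡ 4 (mod 11). Nonzero ⇒ E is nonsingular.
For each x ∈ F_11, compute rhs = x³ + 9·x + 7 mod 11, then count y ∈ F_11 with y² ≡ rhs.
  x = 0: rhs = 7, matching y values: none (0 points).
  x = 1: rhs = 6, matching y values: none (0 points).
  x = 2: rhs = 0, matching y values: 0 (1 points).
  x = 3: rhs = 6, matching y values: none (0 points).
  x = 4: rhs = 8, matching y values: none (0 points).
  x = 5: rhs = 1, matching y values: 1, 10 (2 points).
  x = 6: rhs = 2, matching y values: none (0 points).
  x = 7: rhs = 6, matching y values: none (0 points).
  x = 8: rhs = 8, matching y values: none (0 points).
  x = 9: rhs = 3, matching y values: 5, 6 (2 points).
  x = 10: rhs = 8, matching y values: none (0 points).
Total affine count: 5.
Full point count |E(F_11)| = 5 + 1 = 6.
Hasse bound: |6 − (11+1)| = |-6| = 6 ≤ 2√11 ≈ 6.6332 ✓.


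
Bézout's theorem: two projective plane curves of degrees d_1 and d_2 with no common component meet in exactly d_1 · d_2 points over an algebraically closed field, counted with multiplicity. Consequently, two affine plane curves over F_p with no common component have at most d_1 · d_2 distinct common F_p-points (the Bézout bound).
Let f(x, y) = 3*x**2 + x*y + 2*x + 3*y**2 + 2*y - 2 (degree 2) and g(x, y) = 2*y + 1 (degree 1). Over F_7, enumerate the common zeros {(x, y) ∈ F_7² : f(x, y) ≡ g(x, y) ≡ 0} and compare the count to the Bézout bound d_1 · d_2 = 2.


Common zeros: ∅; count = 0; Bézout bound = 2.

deg(f) = 2, deg(g) = 1, so Bézout bound = 2.
Scan x ∈ F_7. For each x, list the y ∈ F_7 with f(x, y) ≡ 0 and those with g(x, y) ≡ 0 (mod 7); the common zeros in that column are the intersection.
  x = 0: f ≡ 0 at y ∈ {2}; g ≡ 0 at y ∈ {3}; common: ∅.
  x = 1: f ≡ 0 at y ∈ {2, 4}; g ≡ 0 at y ∈ {3}; common: ∅.
  x = 2: f ≡ 0 at y ∈ {0, 1}; g ≡ 0 at y ∈ {3}; common: ∅.
  x = 3: f ≡ 0 at y ∈ ∅; g ≡ 0 at y ∈ {3}; common: ∅.
  x = 4: f ≡ 0 at y ∈ {1, 4}; g ≡ 0 at y ∈ {3}; common: ∅.
  x = 5: f ≡ 0 at y ∈ ∅; g ≡ 0 at y ∈ {3}; common: ∅.
  x = 6: f ≡ 0 at y ∈ ∅; g ≡ 0 at y ∈ {3}; common: ∅.
Collecting: common zeros = ∅, so the count is 0.
Comparison with the Bézout bound: 0 ≤ 2 = deg(f)·deg(g), as expected for curves with no common component (the affine F_7-count falls short of the bound because intersections may lie at infinity, over extension fields, or carry multiplicity).


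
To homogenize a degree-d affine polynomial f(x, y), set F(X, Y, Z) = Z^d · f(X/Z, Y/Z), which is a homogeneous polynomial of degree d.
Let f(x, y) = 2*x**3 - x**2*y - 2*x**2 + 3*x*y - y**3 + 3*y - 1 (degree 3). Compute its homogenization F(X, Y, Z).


F(X, Y, Z) = 2*X**3 - X**2*Y - 2*X**2*Z + 3*X*Y*Z - Y**3 + 3*Y*Z**2 - Z**3

deg(f) = 3.
Substitute x = X/Z, y = Y/Z into f, then multiply by Z^3.
  monomial 2·x^3·y^0 ↦ 2·X^3·Y^0·Z^0.
  monomial -1·x^2·y^1 ↦ -1·X^2·Y^1·Z^0.
  monomial -2·x^2·y^0 ↦ -2·X^2·Y^0·Z^1.
  monomial 3·x^1·y^1 ↦ 3·X^1·Y^1·Z^1.
  monomial -1·x^0·y^3 ↦ -1·X^0·Y^3·Z^0.
  monomial 3·x^0·y^1 ↦ 3·X^0·Y^1·Z^2.
  monomial -1·x^0·y^0 ↦ -1·X^0·Y^0·Z^3.
Collecting: F(X, Y, Z) = 2*X**3 - X**2*Y - 2*X**2*Z + 3*X*Y*Z - Y**3 + 3*Y*Z**2 - Z**3.


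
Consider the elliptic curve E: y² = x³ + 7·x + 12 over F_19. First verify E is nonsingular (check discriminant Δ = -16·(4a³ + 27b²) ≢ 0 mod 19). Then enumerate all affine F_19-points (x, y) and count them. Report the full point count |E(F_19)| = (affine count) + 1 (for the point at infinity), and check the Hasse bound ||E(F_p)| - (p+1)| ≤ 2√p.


Affine points = {(1, 1), (1, 18), (4, 3), (4, 16), (5, 1), (5, 18), (6, 2), (6, 17), (7, 9), (7, 10), (9, 5), (9, 14), (12, 0), (13, 1), (13, 18), (14, 2), (14, 17), (17, 3), (17, 16), (18, 2), (18, 17)}; affine count = 21; |E(F_19)| = 22.

Discriminant check: Δ ∝ 4a³ + 27b² = 4·7³ + 27·12² = 4·343 + 27·144 ≡ 16 (mod 19). Nonzero ⇒ E is nonsingular.
For each x ∈ F_19, compute rhs = x³ + 7·x + 12 mod 19, then count y ∈ F_19 with y² ≡ rhs.
  x = 0: rhs = 12, matching y values: none (0 points).
  x = 1: rhs = 1, matching y values: 1, 18 (2 points).
  x = 2: rhs = 15, matching y values: none (0 points).
  x = 3: rhs = 3, matching y values: none (0 points).
  x = 4: rhs = 9, matching y values: 3, 16 (2 points).
  x = 5: rhs = 1, matching y values: 1, 18 (2 points).
  x = 6: rhs = 4, matching y values: 2, 17 (2 points).
  x = 7: rhs = 5, matching y values: 9, 10 (2 points).
  x = 8: rhs = 10, matching y values: none (0 points).
  x = 9: rhs = 6, matching y values: 5, 14 (2 points).
  x = 10: rhs = 18, matching y values: none (0 points).
  x = 11: rhs = 14, matching y values: none (0 points).
  x = 12: rhs = 0, matching y values: 0 (1 points).
  x = 13: rhs = 1, matching y values: 1, 18 (2 points).
  x = 14: rhs = 4, matching y values: 2, 17 (2 points).
  x = 15: rhs = 15, matching y values: none (0 points).
  x = 16: rhs = 2, matching y values: none (0 points).
  x = 17: rhs = 9, matching y values: 3, 16 (2 points).
  x = 18: rhs = 4, matching y values: 2, 17 (2 points).
Total affine count: 21.
Full point count |E(F_19)| = 21 + 1 = 22.
Hasse bound: |22 − (19+1)| = |2| = 2 ≤ 2√19 ≈ 8.7178 ✓.


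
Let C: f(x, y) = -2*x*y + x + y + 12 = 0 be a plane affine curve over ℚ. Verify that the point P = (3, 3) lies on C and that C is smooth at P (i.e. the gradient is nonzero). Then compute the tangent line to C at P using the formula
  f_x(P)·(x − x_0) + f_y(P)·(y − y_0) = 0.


Tangent line at P: -5*x - 5*y + 30 = 0.

Step 1: f(3, 3) = 0, so P lies on C.
Step 2: partial derivatives
  f_x(x, y) = 1 - 2*y, f_y(x, y) = 1 - 2*x.
  f_x(P) = -5, f_y(P) = -5 (gradient nonzero, so P is smooth).
Step 3: tangent line at P: -5·(x − 3) + -5·(y − 3) = 0.
Expanding: -5*x - 5*y + 30 = 0.


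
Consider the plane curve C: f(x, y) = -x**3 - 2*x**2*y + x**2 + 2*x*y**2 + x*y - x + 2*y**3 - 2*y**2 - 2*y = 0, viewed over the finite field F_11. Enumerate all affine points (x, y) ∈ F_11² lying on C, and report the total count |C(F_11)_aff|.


Affine F_11-points: {(0, 0), (0, 4), (0, 8), (1, 3), (1, 9), (1, 10), (4, 5), (5, 5), (6, 1), (6, 6), (6, 10), (7, 3), (7, 10), (9, 3)}; count = 14.

For each of the 121 pairs (x, y) ∈ F_11², evaluate f(x, y) mod 11. Record the zeros.
  x = 0: [0↦0, 1↦9, 2↦4, 3↦8, 4↦0, 5↦3, 6↦7, 7↦2, 8↦0, 9↦2, 10↦9]  zeros at y ∈ {0, 4, 8}
  x = 1: [0↦10, 1↦9, 2↦9, 3↦0, 4↦5, 5↦3, 6↦6, 7↦4, 8↦9, 9↦0, 10↦0]  zeros at y ∈ {3, 9, 10}
  x = 2: [0↦5, 1↦1, 2↦2, 3↦9, 4↦1, 5↦1, 6↦10, 7↦7, 8↦4, 9↦2, 10↦2]  zeros at y ∈ ∅
  x = 3: [0↦1, 1↦1, 2↦10, 3↦7, 4↦4, 5↦2, 6↦2, 7↦5, 8↦1, 9↦2, 10↦9]  zeros at y ∈ ∅
  x = 4: [0↦3, 1↦3, 2↦5, 3↦10, 4↦8, 5↦0, 6↦9, 7↦3, 8↦5, 9↦5, 10↦4]  zeros at y ∈ {5}
  x = 5: [0↦5, 1↦1, 2↦3, 3↦1, 4↦7, 5↦0, 6↦3, 7↦6, 8↦10, 9↦5, 10↦3]  zeros at y ∈ {5}
  x = 6: [0↦1, 1↦0, 2↦9, 3↦7, 4↦6, 5↦7, 6↦0, 7↦8, 8↦10, 9↦7, 10↦0]  zeros at y ∈ {1, 6, 10}
  x = 7: [0↦7, 1↦5, 2↦6, 3↦0, 4↦10, 5↦4, 6↦5, 7↦3, 8↦10, 9↦5, 10↦0]  zeros at y ∈ {3, 10}
  x = 8: [0↦6, 1↦10, 2↦10, 3↦7, 4↦2, 5↦7, 6↦1, 7↦7, 8↦4, 9↦4, 10↦8]  zeros at y ∈ ∅
  x = 9: [0↦3, 1↦9, 2↦4, 3↦0, 4↦9, 5↦10, 6↦4, 7↦3, 8↦8, 9↦9, 10↦7]  zeros at y ∈ {3}
  x = 10: [0↦3, 1↦7, 2↦4, 3↦6, 4↦3, 5↦7, 6↦8, 7↦7, 8↦5, 9↦3, 10↦2]  zeros at y ∈ ∅
Collecting zeros: affine points = {(0, 0), (0, 4), (0, 8), (1, 3), (1, 9), (1, 10), (4, 5), (5, 5), (6, 1), (6, 6), (6, 10), (7, 3), (7, 10), (9, 3)}.
Total count |C(F_11)_aff| = 14.
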